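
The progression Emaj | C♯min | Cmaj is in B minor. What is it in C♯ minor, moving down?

F#maj D#min Dmaj

B minor down to C♯ minor is a minor seventh; each chord root moves by that interval while the quality stays the same.
Emaj: root E down a minor seventh → F#, giving F#maj.
C♯min: root C♯ down a minor seventh → D#, giving D#min.
Cmaj: root C down a minor seventh → D, giving Dmaj.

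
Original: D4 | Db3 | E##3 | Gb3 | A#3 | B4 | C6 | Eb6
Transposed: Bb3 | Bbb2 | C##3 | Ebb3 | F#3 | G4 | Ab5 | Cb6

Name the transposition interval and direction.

down a major third

Take the first pair: D4 → Bb3. D to B spans 3 letter names, so the interval is some kind of third.
Bb3 to D4 is 4 semitones, which makes it a major third; the second version is lower, so the direction is down.
Checking another pair — Eb6 → Cb6 — gives the same interval.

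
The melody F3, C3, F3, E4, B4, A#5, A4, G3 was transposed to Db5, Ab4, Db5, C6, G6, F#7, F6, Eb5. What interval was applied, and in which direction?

up a minor thirteenth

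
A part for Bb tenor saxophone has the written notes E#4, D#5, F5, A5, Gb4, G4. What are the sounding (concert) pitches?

D#3 C#4 Eb4 G4 Fb3 F3

Written C4 on the Bb tenor saxophone sounds as Bb2, a major ninth lower; apply that shift to every note.
E#4 gives D#3
D#5 gives C#4
F5 gives Eb4
A5 gives G4
Gb4 gives Fb3
G4 gives F3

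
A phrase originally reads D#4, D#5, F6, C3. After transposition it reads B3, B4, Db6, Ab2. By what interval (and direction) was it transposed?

down a major third

Take the first pair: D#4 → B3. D to B spans 3 letter names, so the interval is some kind of third.
B3 to D#4 is 4 semitones, which makes it a major third; the second version is lower, so the direction is down.
Checking another pair — C3 → Ab2 — gives the same interval.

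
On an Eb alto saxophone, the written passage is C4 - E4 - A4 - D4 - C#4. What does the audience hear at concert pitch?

The Eb alto saxophone sounds a major sixth below written, so transpose each written note down a major sixth.
C4 -> Eb3
E4 -> G3
A4 -> C4
D4 -> F3
C#4 -> E3

Eb3 G3 C4 F3 E3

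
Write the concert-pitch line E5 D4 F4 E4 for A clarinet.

The A clarinet sounds a minor third below written, so the written part must be a minor third above concert — transpose each note up.
E5 to G5
D4 to F4
F4 to Ab4
E4 to G4

G5 F4 Ab4 G4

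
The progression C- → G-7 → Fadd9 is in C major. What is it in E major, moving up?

E- B-7 Aadd9

C major up to E major is a major third; each chord root moves by that interval while the quality stays the same.
C-: root C up a major third → E, giving E-.
G-7: root G up a major third → B, giving B-7.
Fadd9: root F up a major third → A, giving Aadd9.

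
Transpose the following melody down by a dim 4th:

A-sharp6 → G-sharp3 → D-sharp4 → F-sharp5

E##6 D##3 A##3 C##5

A#6 down a diminished fourth is E##6.
G#3 down a diminished fourth is D##3.
A diminished fourth down from D#4 gives A##3.
F#5: a fourth down reaches C, and 4 semitones makes it C##5.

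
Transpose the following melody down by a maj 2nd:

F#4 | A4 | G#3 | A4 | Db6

E4 G4 F#3 G4 Cb6

F#4 to E4
A4 to G4
G#3 to F#3
A4 to G4
Db6 to Cb6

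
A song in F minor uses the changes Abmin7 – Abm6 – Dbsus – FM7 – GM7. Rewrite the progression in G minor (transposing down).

Bbmin7 Bbm6 Ebsus GM7 AM7

F minor down to G minor is a minor seventh; each chord root moves by that interval while the quality stays the same.
Abmin7: root Ab down a minor seventh → Bb, giving Bbmin7.
Abm6: root Ab down a minor seventh → Bb, giving Bbm6.
Dbsus: root Db down a minor seventh → Eb, giving Ebsus.
FM7: root F down a minor seventh → G, giving GM7.
GM7: root G down a minor seventh → A, giving AM7.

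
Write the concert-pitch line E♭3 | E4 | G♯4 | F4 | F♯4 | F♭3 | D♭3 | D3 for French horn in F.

Bb3 B4 D#5 C5 C#5 Cb4 Ab3 A3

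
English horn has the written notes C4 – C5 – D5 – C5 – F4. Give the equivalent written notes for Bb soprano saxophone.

First find concert pitch: the English horn sounds a perfect fifth below written, so C4 C5 D5 C5 F4 sounds F3 F4 G4 F4 Bb3.
Then write for Bb soprano saxophone: it sounds a major second below written, so the part must be a major second above concert.
F3 → G3
F4 → G4
G4 → A4
F4 → G4
Bb3 → C4

G3 G4 A4 G4 C4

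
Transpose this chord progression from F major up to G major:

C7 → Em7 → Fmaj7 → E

F major up to G major is a major second; each chord root moves by that interval while the quality stays the same.
C7: root C up a major second → D, giving D7.
Em7: root E up a major second → F#, giving F#m7.
Fmaj7: root F up a major second → G, giving Gmaj7.
E: root E up a major second → F#, giving F#.

D7 F#m7 Gmaj7 F#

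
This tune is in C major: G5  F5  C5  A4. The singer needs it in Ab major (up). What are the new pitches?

From C up to Ab is a minor sixth; apply that to each pitch.
G5 → Eb6
F5 → Db6
C5 → Ab5
A4 → F5

Eb6 Db6 Ab5 F5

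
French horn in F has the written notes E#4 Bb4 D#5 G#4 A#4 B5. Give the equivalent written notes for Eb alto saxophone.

F##4 C5 E#5 A#4 B#4 C#6

First find concert pitch: the French horn in F sounds a perfect fifth below written, so E#4 Bb4 D#5 G#4 A#4 B5 sounds A#3 Eb4 G#4 C#4 D#4 E5.
Then write for Eb alto saxophone: it sounds a major sixth below written, so the part must be a major sixth above concert.
A#3 → F##4
Eb4 → C5
G#4 → E#5
C#4 → A#4
D#4 → B#4
E5 → C#6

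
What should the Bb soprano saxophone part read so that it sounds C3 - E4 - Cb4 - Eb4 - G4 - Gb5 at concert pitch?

Written C4 sounds as Bb3 on the Bb soprano saxophone, so concert pitches are written a major second up.
C3 -> D3
E4 -> F#4
Cb4 -> Db4
Eb4 -> F4
G4 -> A4
Gb5 -> Ab5

D3 F#4 Db4 F4 A4 Ab5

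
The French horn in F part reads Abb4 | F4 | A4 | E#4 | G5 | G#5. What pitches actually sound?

Written C4 on the French horn in F sounds as F3, a perfect fifth lower; apply that shift to every note.
Abb4 -> Dbb4
F4 -> Bb3
A4 -> D4
E#4 -> A#3
G5 -> C5
G#5 -> C#5

Dbb4 Bb3 D4 A#3 C5 C#5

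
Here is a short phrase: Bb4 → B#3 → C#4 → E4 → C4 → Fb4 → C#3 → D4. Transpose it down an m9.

Bb4 -> A3
B#3 -> A##2
C#4 -> B#2
E4 -> D#3
C4 -> B2
Fb4 -> Eb3
C#3 -> B#1
D4 -> C#3

A3 A##2 B#2 D#3 B2 Eb3 B#1 C#3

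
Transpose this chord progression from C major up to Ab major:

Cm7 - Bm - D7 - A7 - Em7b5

Abm7 Gm Bb7 F7 Cm7b5

C major up to Ab major is a minor sixth; each chord root moves by that interval while the quality stays the same.
Cm7: root C up a minor sixth → Ab, giving Abm7.
Bm: root B up a minor sixth → G, giving Gm.
D7: root D up a minor sixth → Bb, giving Bb7.
A7: root A up a minor sixth → F, giving F7.
Em7b5: root E up a minor sixth → C, giving Cm7b5.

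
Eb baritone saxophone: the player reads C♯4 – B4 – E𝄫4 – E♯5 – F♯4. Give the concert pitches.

E2 D3 Gbb2 G#3 A2

Written C4 on the Eb baritone saxophone sounds as Eb2, a major thirteenth lower; apply that shift to every note.
C#4 becomes E2
B4 becomes D3
Ebb4 becomes Gbb2
E#5 becomes G#3
F#4 becomes A2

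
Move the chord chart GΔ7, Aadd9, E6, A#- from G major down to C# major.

G major down to C# major is a diminished fifth; each chord root moves by that interval while the quality stays the same.
GΔ7: root G down a diminished fifth → C#, giving C#Δ7.
Aadd9: root A down a diminished fifth → D#, giving D#add9.
E6: root E down a diminished fifth → A#, giving A#6.
A#-: root A# down a diminished fifth → D##, giving D##-.

C#Δ7 D#add9 A#6 D##-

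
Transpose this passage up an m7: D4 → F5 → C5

C5 Eb6 Bb5

D4 becomes C5
F5 becomes Eb6
C5 becomes Bb5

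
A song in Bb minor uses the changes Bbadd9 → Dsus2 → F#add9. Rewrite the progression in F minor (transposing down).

Fadd9 Asus2 C#add9

Bb minor down to F minor is a perfect fourth; each chord root moves by that interval while the quality stays the same.
Bbadd9: root Bb down a perfect fourth → F, giving Fadd9.
Dsus2: root D down a perfect fourth → A, giving Asus2.
F#add9: root F# down a perfect fourth → C#, giving C#add9.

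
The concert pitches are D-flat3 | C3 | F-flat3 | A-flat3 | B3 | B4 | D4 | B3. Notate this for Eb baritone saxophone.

Written C4 sounds as Eb2 on the Eb baritone saxophone, so concert pitches are written a major thirteenth up.
Db3 gives Bb4
C3 gives A4
Fb3 gives Db5
Ab3 gives F5
B3 gives G#5
B4 gives G#6
D4 gives B5
B3 gives G#5

Bb4 A4 Db5 F5 G#5 G#6 B5 G#5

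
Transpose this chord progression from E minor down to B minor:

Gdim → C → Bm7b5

Ddim G F#m7b5

E minor down to B minor is a perfect fourth; each chord root moves by that interval while the quality stays the same.
Gdim: root G down a perfect fourth → D, giving Ddim.
C: root C down a perfect fourth → G, giving G.
Bm7b5: root B down a perfect fourth → F#, giving F#m7b5.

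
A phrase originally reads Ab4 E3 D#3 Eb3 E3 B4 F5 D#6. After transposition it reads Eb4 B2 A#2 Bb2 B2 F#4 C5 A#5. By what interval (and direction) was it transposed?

down a perfect fourth

Take the first pair: Ab4 → Eb4. A to E spans 4 letter names, so the interval is some kind of fourth.
Eb4 to Ab4 is 5 semitones, which makes it a perfect fourth; the second version is lower, so the direction is down.
Checking another pair — D#6 → A#5 — gives the same interval.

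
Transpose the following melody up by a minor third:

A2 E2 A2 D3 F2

A2 → C3
E2 → G2
A2 → C3
D3 → F3
F2 → Ab2

C3 G2 C3 F3 Ab2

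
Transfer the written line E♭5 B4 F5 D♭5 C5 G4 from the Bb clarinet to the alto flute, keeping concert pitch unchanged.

First find concert pitch: the Bb clarinet sounds a major second below written, so E♭5 B4 F5 D♭5 C5 G4 sounds Db5 A4 Eb5 Cb5 Bb4 F4.
Then write for alto flute: it sounds a perfect fourth below written, so the part must be a perfect fourth above concert.
Db5 → Gb5
A4 → D5
Eb5 → Ab5
Cb5 → Fb5
Bb4 → Eb5
F4 → Bb4

Gb5 D5 Ab5 Fb5 Eb5 Bb4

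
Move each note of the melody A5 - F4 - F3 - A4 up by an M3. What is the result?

A5 becomes C#6
F4 becomes A4
F3 becomes A3
A4 becomes C#5

C#6 A4 A3 C#5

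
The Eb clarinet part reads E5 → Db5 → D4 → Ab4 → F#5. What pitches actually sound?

G5 Fb5 F4 Cb5 A5

Written C4 on the Eb clarinet sounds as Eb4, a minor third higher; apply that shift to every note.
E5 to G5
Db5 to Fb5
D4 to F4
Ab4 to Cb5
F#5 to A5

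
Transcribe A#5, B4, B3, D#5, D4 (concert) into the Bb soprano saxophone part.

B#5 C#5 C#4 E#5 E4

Written C4 sounds as Bb3 on the Bb soprano saxophone, so concert pitches are written a major second up.
A#5 → B#5
B4 → C#5
B3 → C#4
D#5 → E#5
D4 → E4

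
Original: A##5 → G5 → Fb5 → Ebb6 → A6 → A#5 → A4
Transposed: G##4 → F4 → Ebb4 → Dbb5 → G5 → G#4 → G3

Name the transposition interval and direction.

From A##5 to G##4 is 9 letter names — a ninth of some quality.
G##4 to A##5 is 14 semitones, which makes it a major ninth; the second version is lower, so the direction is down.
Checking another pair — A4 → G3 — gives the same interval.

down a major ninth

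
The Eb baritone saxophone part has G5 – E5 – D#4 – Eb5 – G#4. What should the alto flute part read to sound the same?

First find concert pitch: the Eb baritone saxophone sounds a major thirteenth below written, so G5 E5 D#4 Eb5 G#4 sounds Bb3 G3 F#2 Gb3 B2.
Then write for alto flute: it sounds a perfect fourth below written, so the part must be a perfect fourth above concert.
Bb3 → Eb4
G3 → C4
F#2 → B2
Gb3 → Cb4
B2 → E3

Eb4 C4 B2 Cb4 E3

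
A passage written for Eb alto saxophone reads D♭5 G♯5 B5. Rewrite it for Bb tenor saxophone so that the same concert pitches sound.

Gb5 C#6 E6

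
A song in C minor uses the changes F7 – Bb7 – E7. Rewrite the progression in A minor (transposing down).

D7 G7 C#7

C minor down to A minor is a minor third; each chord root moves by that interval while the quality stays the same.
F7: root F down a minor third → D, giving D7.
Bb7: root Bb down a minor third → G, giving G7.
E7: root E down a minor third → C#, giving C#7.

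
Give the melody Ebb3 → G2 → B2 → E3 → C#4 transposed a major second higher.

Ebb3 up a major second is Fb3.
G2: a second up reaches A, and 2 semitones makes it A2.
A major second up from B2 gives C#3.
E3 up a major second is F#3.
C#4 up a major second is D#4.

Fb3 A2 C#3 F#3 D#4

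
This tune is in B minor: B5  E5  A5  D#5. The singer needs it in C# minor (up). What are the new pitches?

C#6 F#5 B5 E#5

From B up to C# is a major second; apply that to each pitch.
B5 -> C#6
E5 -> F#5
A5 -> B5
D#5 -> E#5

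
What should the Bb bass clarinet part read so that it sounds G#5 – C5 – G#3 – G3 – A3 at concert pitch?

Written C4 sounds as Bb2 on the Bb bass clarinet, so concert pitches are written a major ninth up.
G#5 -> A#6
C5 -> D6
G#3 -> A#4
G3 -> A4
A3 -> B4

A#6 D6 A#4 A4 B4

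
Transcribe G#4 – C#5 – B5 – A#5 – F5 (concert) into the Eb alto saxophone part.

Written C4 sounds as Eb3 on the Eb alto saxophone, so concert pitches are written a major sixth up.
G#4 -> E#5
C#5 -> A#5
B5 -> G#6
A#5 -> F##6
F5 -> D6

E#5 A#5 G#6 F##6 D6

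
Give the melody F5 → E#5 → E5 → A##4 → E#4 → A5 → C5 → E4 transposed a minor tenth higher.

F5 up a minor tenth is Ab6.
A minor tenth up from E#5 gives G#6.
E5 up a minor tenth is G6.
A##4 up a minor tenth is C##6.
E#4 up a minor tenth is G#5.
A5 up a minor tenth is C7.
A minor tenth up from C5 gives Eb6.
E4: a tenth up reaches G, and 15 semitones makes it G5.

Ab6 G#6 G6 C##6 G#5 C7 Eb6 G5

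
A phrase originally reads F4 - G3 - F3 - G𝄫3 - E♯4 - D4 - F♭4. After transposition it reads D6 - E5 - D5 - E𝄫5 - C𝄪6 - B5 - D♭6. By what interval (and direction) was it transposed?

up a major thirteenth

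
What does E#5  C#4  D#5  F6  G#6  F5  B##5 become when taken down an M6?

G#4 E3 F#4 Ab5 B5 Ab4 D##5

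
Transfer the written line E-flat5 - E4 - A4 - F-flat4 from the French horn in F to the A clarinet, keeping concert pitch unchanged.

Cb5 C4 F4 Dbb4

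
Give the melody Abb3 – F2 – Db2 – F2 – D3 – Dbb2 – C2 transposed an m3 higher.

A minor third up from Abb3 gives Cbb4.
F2 up a minor third is Ab2.
Db2 up a minor third is Fb2.
A minor third up from F2 gives Ab2.
D3 up a minor third is F3.
Dbb2 up a minor third is Fbb2.
C2 up a minor third is Eb2.

Cbb4 Ab2 Fb2 Ab2 F3 Fbb2 Eb2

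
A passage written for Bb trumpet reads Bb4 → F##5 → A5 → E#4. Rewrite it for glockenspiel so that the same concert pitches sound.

First find concert pitch: the Bb trumpet sounds a major second below written, so Bb4 F##5 A5 E#4 sounds Ab4 E#5 G5 D#4.
Then write for glockenspiel: it sounds a perfect fifteenth above written, so the part must be a perfect fifteenth below concert.
Ab4 → Ab2
E#5 → E#3
G5 → G3
D#4 → D#2

Ab2 E#3 G3 D#2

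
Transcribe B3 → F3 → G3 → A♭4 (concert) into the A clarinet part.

D4 Ab3 Bb3 Cb5

Written C4 sounds as A3 on the A clarinet, so concert pitches are written a minor third up.
B3 to D4
F3 to Ab3
G3 to Bb3
Ab4 to Cb5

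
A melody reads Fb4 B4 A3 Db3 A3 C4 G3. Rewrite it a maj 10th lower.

Fb4: a tenth down reaches D, and 16 semitones makes it Dbb3.
B4 down a major tenth is G3.
A3: a tenth down reaches F, and 16 semitones makes it F2.
Db3 down a major tenth is Bbb1.
A major tenth down from A3 gives F2.
C4 down a major tenth is Ab2.
A major tenth down from G3 gives Eb2.

Dbb3 G3 F2 Bbb1 F2 Ab2 Eb2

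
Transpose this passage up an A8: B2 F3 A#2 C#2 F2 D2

B#3 F#4 A##3 C##3 F#3 D#3

B2 → B#3
F3 → F#4
A#2 → A##3
C#2 → C##3
F2 → F#3
D2 → D#3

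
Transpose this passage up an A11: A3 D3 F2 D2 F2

D#5 G#4 B3 G#3 B3

A3: an eleventh up reaches D, and 18 semitones makes it D#5.
D3: an eleventh up reaches G, and 18 semitones makes it G#4.
F2 up an augmented eleventh is B3.
D2: an eleventh up reaches G, and 18 semitones makes it G#3.
F2: an eleventh up reaches B, and 18 semitones makes it B3.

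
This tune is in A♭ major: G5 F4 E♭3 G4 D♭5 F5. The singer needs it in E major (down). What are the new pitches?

D#5 C#4 B2 D#4 A4 C#5

A♭ major to E major down is a diminished fourth, so every note moves down by that interval.
G5 → D#5
F4 → C#4
Eb3 → B2
G4 → D#4
Db5 → A4
F5 → C#5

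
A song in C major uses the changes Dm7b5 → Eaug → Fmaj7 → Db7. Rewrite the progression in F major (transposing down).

Gm7b5 Aaug Bbmaj7 Gb7

C major down to F major is a perfect fifth; each chord root moves by that interval while the quality stays the same.
Dm7b5: root D down a perfect fifth → G, giving Gm7b5.
Eaug: root E down a perfect fifth → A, giving Aaug.
Fmaj7: root F down a perfect fifth → Bb, giving Bbmaj7.
Db7: root Db down a perfect fifth → Gb, giving Gb7.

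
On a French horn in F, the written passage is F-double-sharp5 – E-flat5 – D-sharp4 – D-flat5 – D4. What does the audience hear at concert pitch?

The French horn in F sounds a perfect fifth below written, so transpose each written note down a perfect fifth.
F##5 becomes B#4
Eb5 becomes Ab4
D#4 becomes G#3
Db5 becomes Gb4
D4 becomes G3

B#4 Ab4 G#3 Gb4 G3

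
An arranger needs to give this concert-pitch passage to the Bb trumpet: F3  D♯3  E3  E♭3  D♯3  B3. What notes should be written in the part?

G3 E#3 F#3 F3 E#3 C#4

The Bb trumpet sounds a major second below written, so the written part must be a major second above concert — transpose each note up.
F3 to G3
D#3 to E#3
E3 to F#3
Eb3 to F3
D#3 to E#3
B3 to C#4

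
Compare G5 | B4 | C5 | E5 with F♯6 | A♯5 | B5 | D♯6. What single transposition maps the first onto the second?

up a major seventh

From G5 to F#6 is 7 letter names — a seventh of some quality.
G5 to F#6 is 11 semitones, which makes it a major seventh; the second version is higher, so the direction is up.
Checking another pair — E5 → D#6 — gives the same interval.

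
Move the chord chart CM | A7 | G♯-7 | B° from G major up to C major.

FM D7 C#-7 E°

G major up to C major is a perfect fourth; each chord root moves by that interval while the quality stays the same.
CM: root C up a perfect fourth → F, giving FM.
A7: root A up a perfect fourth → D, giving D7.
G♯-7: root G♯ up a perfect fourth → C#, giving C#-7.
B°: root B up a perfect fourth → E, giving E°.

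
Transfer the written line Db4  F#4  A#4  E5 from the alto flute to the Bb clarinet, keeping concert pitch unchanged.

First find concert pitch: the alto flute sounds a perfect fourth below written, so Db4 F#4 A#4 E5 sounds Ab3 C#4 E#4 B4.
Then write for Bb clarinet: it sounds a major second below written, so the part must be a major second above concert.
Ab3 → Bb3
C#4 → D#4
E#4 → F##4
B4 → C#5

Bb3 D#4 F##4 C#5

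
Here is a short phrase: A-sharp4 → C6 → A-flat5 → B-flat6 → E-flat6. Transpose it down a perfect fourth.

E#4 G5 Eb5 F6 Bb5

A#4: a fourth down reaches E, and 5 semitones makes it E#4.
A perfect fourth down from C6 gives G5.
A perfect fourth down from Ab5 gives Eb5.
A perfect fourth down from Bb6 gives F6.
Eb6 down a perfect fourth is Bb5.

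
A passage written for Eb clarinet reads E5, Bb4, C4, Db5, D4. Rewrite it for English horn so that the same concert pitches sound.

D6 Ab5 Bb4 Cb6 C5

First find concert pitch: the Eb clarinet sounds a minor third above written, so E5 Bb4 C4 Db5 D4 sounds G5 Db5 Eb4 Fb5 F4.
Then write for English horn: it sounds a perfect fifth below written, so the part must be a perfect fifth above concert.
G5 → D6
Db5 → Ab5
Eb4 → Bb4
Fb5 → Cb6
F4 → C5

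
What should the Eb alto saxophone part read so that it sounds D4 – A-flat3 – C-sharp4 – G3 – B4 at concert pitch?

Written C4 sounds as Eb3 on the Eb alto saxophone, so concert pitches are written a major sixth up.
D4 -> B4
Ab3 -> F4
C#4 -> A#4
G3 -> E4
B4 -> G#5

B4 F4 A#4 E4 G#5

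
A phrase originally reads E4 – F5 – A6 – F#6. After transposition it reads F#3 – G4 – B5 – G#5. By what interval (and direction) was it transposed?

Take the first pair: E4 → F#3. E to F spans 7 letter names, so the interval is some kind of seventh.
F#3 to E4 is 10 semitones, which makes it a minor seventh; the second version is lower, so the direction is down.
Checking another pair — F#6 → G#5 — gives the same interval.

down a minor seventh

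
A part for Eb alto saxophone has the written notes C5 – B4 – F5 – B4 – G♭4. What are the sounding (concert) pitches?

Eb4 D4 Ab4 D4 Bbb3

Written C4 on the Eb alto saxophone sounds as Eb3, a major sixth lower; apply that shift to every note.
C5 to Eb4
B4 to D4
F5 to Ab4
B4 to D4
Gb4 to Bbb3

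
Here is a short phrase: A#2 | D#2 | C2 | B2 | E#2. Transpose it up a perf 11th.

D#4 G#3 F3 E4 A#3

A#2 becomes D#4
D#2 becomes G#3
C2 becomes F3
B2 becomes E4
E#2 becomes A#3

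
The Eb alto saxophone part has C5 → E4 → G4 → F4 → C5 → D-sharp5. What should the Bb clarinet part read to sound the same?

F4 A3 C4 Bb3 F4 G#4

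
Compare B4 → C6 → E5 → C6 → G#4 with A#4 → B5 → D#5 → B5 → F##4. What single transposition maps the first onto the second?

down a minor second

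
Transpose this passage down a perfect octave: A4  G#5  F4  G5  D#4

A3 G#4 F3 G4 D#3

A4 -> A3
G#5 -> G#4
F4 -> F3
G5 -> G4
D#4 -> D#3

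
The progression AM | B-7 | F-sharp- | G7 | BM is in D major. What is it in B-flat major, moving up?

FM G-7 D- Eb7 GM

D major up to B-flat major is a minor sixth; each chord root moves by that interval while the quality stays the same.
AM: root A up a minor sixth → F, giving FM.
B-7: root B up a minor sixth → G, giving G-7.
F-sharp-: root F-sharp up a minor sixth → D, giving D-.
G7: root G up a minor sixth → Eb, giving Eb7.
BM: root B up a minor sixth → G, giving GM.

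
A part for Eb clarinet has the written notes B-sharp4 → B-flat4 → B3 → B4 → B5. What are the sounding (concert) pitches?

The Eb clarinet sounds a minor third above written, so transpose each written note up a minor third.
B#4 -> D#5
Bb4 -> Db5
B3 -> D4
B4 -> D5
B5 -> D6

D#5 Db5 D4 D5 D6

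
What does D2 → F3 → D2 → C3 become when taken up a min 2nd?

Eb2 Gb3 Eb2 Db3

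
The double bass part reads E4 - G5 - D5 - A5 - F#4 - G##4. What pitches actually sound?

E3 G4 D4 A4 F#3 G##3

The double bass sounds a perfect octave below written, so transpose each written note down a perfect octave.
E4 gives E3
G5 gives G4
D5 gives D4
A5 gives A4
F#4 gives F#3
G##4 gives G##3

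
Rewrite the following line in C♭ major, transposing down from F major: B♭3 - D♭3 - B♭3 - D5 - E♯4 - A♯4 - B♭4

Fb3 Abb2 Fb3 Ab4 B3 E4 Fb4

From F down to C♭ is an augmented fourth; apply that to each pitch.
Bb3 to Fb3
Db3 to Abb2
Bb3 to Fb3
D5 to Ab4
E#4 to B3
A#4 to E4
Bb4 to Fb4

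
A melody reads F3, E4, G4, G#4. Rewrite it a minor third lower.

D3 C#4 E4 E#4

F3 → D3
E4 → C#4
G4 → E4
G#4 → E#4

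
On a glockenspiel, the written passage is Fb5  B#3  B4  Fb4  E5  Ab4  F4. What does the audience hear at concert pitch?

Fb7 B#5 B6 Fb6 E7 Ab6 F6

Written C4 on the glockenspiel sounds as C6, a perfect fifteenth higher; apply that shift to every note.
Fb5 to Fb7
B#3 to B#5
B4 to B6
Fb4 to Fb6
E5 to E7
Ab4 to Ab6
F4 to F6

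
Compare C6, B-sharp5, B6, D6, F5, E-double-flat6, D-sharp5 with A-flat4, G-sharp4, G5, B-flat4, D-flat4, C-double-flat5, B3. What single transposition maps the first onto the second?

down a major tenth

Take the first pair: C6 → Ab4. C to A spans 10 letter names, so the interval is some kind of tenth.
Ab4 to C6 is 16 semitones, which makes it a major tenth; the second version is lower, so the direction is down.
Checking another pair — D#5 → B3 — gives the same interval.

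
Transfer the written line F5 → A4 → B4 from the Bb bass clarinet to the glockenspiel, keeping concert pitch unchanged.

First find concert pitch: the Bb bass clarinet sounds a major ninth below written, so F5 A4 B4 sounds Eb4 G3 A3.
Then write for glockenspiel: it sounds a perfect fifteenth above written, so the part must be a perfect fifteenth below concert.
Eb4 → Eb2
G3 → G1
A3 → A1

Eb2 G1 A1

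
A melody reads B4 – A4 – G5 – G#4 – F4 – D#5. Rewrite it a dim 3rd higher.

Db5 Cb5 Bbb5 Bb4 Abb4 F5

B4 → Db5
A4 → Cb5
G5 → Bbb5
G#4 → Bb4
F4 → Abb4
D#5 → F5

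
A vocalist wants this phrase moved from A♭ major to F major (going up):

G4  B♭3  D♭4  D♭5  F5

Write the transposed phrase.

From A♭ up to F is a major sixth; apply that to each pitch.
G4 to E5
Bb3 to G4
Db4 to Bb4
Db5 to Bb5
F5 to D6

E5 G4 Bb4 Bb5 D6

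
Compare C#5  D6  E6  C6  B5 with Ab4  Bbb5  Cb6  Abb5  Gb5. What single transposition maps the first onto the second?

down an augmented third

Take the first pair: C#5 → Ab4. C to A spans 3 letter names, so the interval is some kind of third.
Ab4 to C#5 is 5 semitones, which makes it an augmented third; the second version is lower, so the direction is down.
Checking another pair — B5 → Gb5 — gives the same interval.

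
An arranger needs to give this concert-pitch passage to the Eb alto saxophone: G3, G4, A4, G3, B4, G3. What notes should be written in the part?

E4 E5 F#5 E4 G#5 E4

The Eb alto saxophone sounds a major sixth below written, so the written part must be a major sixth above concert — transpose each note up.
G3 gives E4
G4 gives E5
A4 gives F#5
G3 gives E4
B4 gives G#5
G3 gives E4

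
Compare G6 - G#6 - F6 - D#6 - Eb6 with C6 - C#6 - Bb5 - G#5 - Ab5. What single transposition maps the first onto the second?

down a perfect fifth

From G6 to C6 is 5 letter names — a fifth of some quality.
C6 to G6 is 7 semitones, which makes it a perfect fifth; the second version is lower, so the direction is down.
Checking another pair — Eb6 → Ab5 — gives the same interval.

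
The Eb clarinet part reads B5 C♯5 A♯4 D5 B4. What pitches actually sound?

D6 E5 C#5 F5 D5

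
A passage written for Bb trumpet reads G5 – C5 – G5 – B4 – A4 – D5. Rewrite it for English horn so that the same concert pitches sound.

First find concert pitch: the Bb trumpet sounds a major second below written, so G5 C5 G5 B4 A4 D5 sounds F5 Bb4 F5 A4 G4 C5.
Then write for English horn: it sounds a perfect fifth below written, so the part must be a perfect fifth above concert.
F5 → C6
Bb4 → F5
F5 → C6
A4 → E5
G4 → D5
C5 → G5

C6 F5 C6 E5 D5 G5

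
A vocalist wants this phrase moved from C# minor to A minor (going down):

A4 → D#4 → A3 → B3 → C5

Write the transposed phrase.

F4 B3 F3 G3 Ab4

From C# down to A is a major third; apply that to each pitch.
A4 to F4
D#4 to B3
A3 to F3
B3 to G3
C5 to Ab4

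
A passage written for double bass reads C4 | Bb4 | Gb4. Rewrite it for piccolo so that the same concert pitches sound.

C2 Bb2 Gb2

First find concert pitch: the double bass sounds a perfect octave below written, so C4 Bb4 Gb4 sounds C3 Bb3 Gb3.
Then write for piccolo: it sounds a perfect octave above written, so the part must be a perfect octave below concert.
C3 → C2
Bb3 → Bb2
Gb3 → Gb2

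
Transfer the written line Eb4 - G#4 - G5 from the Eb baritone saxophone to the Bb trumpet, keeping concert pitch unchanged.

Ab2 C#3 C4

First find concert pitch: the Eb baritone saxophone sounds a major thirteenth below written, so Eb4 G#4 G5 sounds Gb2 B2 Bb3.
Then write for Bb trumpet: it sounds a major second below written, so the part must be a major second above concert.
Gb2 → Ab2
B2 → C#3
Bb3 → C4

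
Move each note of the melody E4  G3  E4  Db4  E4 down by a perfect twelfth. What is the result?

E4 -> A2
G3 -> C2
E4 -> A2
Db4 -> Gb2
E4 -> A2

A2 C2 A2 Gb2 A2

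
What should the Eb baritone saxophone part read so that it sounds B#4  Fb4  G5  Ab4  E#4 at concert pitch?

G##6 Db6 E7 F6 C##6

The Eb baritone saxophone sounds a major thirteenth below written, so the written part must be a major thirteenth above concert — transpose each note up.
B#4 becomes G##6
Fb4 becomes Db6
G5 becomes E7
Ab4 becomes F6
E#4 becomes C##6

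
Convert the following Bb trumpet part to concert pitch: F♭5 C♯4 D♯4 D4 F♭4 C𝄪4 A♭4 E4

Ebb5 B3 C#4 C4 Ebb4 B#3 Gb4 D4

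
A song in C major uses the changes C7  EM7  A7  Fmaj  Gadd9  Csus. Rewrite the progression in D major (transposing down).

D7 F#M7 B7 Gmaj Aadd9 Dsus

C major down to D major is a minor seventh; each chord root moves by that interval while the quality stays the same.
C7: root C down a minor seventh → D, giving D7.
EM7: root E down a minor seventh → F#, giving F#M7.
A7: root A down a minor seventh → B, giving B7.
Fmaj: root F down a minor seventh → G, giving Gmaj.
Gadd9: root G down a minor seventh → A, giving Aadd9.
Csus: root C down a minor seventh → D, giving Dsus.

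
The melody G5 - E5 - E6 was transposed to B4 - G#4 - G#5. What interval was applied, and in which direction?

down a minor sixth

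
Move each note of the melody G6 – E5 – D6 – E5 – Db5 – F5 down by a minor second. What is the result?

F#6 D#5 C#6 D#5 C5 E5

G6: a second down reaches F, and 1 semitone makes it F#6.
E5 down a minor second is D#5.
D6: a second down reaches C, and 1 semitone makes it C#6.
E5 down a minor second is D#5.
Db5: a second down reaches C, and 1 semitone makes it C5.
F5: a second down reaches E, and 1 semitone makes it E5.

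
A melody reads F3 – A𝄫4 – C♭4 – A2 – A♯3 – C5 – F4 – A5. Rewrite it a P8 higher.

F3 -> F4
Abb4 -> Abb5
Cb4 -> Cb5
A2 -> A3
A#3 -> A#4
C5 -> C6
F4 -> F5
A5 -> A6

F4 Abb5 Cb5 A3 A#4 C6 F5 A6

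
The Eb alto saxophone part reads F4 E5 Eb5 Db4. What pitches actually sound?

The Eb alto saxophone sounds a major sixth below written, so transpose each written note down a major sixth.
F4 -> Ab3
E5 -> G4
Eb5 -> Gb4
Db4 -> Fb3

Ab3 G4 Gb4 Fb3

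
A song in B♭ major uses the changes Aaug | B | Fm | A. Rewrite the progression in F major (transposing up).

Eaug F# Cm E

B♭ major up to F major is a perfect fifth; each chord root moves by that interval while the quality stays the same.
Aaug: root A up a perfect fifth → E, giving Eaug.
B: root B up a perfect fifth → F#, giving F#.
Fm: root F up a perfect fifth → C, giving Cm.
A: root A up a perfect fifth → E, giving E.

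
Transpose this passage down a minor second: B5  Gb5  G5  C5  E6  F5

A minor second down from B5 gives A#5.
Gb5 down a minor second is F5.
G5 down a minor second is F#5.
C5: a second down reaches B, and 1 semitone makes it B4.
E6: a second down reaches D, and 1 semitone makes it D#6.
F5: a second down reaches E, and 1 semitone makes it E5.

A#5 F5 F#5 B4 D#6 E5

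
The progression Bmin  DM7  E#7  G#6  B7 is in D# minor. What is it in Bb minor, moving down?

Gbmin BbbM7 C7 Eb6 Gb7

D# minor down to Bb minor is an augmented third; each chord root moves by that interval while the quality stays the same.
Bmin: root B down an augmented third → Gb, giving Gbmin.
DM7: root D down an augmented third → Bbb, giving BbbM7.
E#7: root E# down an augmented third → C, giving C7.
G#6: root G# down an augmented third → Eb, giving Eb6.
B7: root B down an augmented third → Gb, giving Gb7.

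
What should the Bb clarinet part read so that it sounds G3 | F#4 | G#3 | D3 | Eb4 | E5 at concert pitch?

The Bb clarinet sounds a major second below written, so the written part must be a major second above concert — transpose each note up.
G3 gives A3
F#4 gives G#4
G#3 gives A#3
D3 gives E3
Eb4 gives F4
E5 gives F#5

A3 G#4 A#3 E3 F4 F#5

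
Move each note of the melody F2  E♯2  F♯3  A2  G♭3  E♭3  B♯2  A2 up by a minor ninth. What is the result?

Gb3 F#3 G4 Bb3 Abb4 Fb4 C#4 Bb3

F2 to Gb3
E#2 to F#3
F#3 to G4
A2 to Bb3
Gb3 to Abb4
Eb3 to Fb4
B#2 to C#4
A2 to Bb3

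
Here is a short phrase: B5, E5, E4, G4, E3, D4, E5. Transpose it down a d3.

G##5 C##5 C##4 E#4 C##3 B#3 C##5

B5 becomes G##5
E5 becomes C##5
E4 becomes C##4
G4 becomes E#4
E3 becomes C##3
D4 becomes B#3
E5 becomes C##5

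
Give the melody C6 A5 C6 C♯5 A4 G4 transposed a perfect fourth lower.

G5 E5 G5 G#4 E4 D4

C6 → G5
A5 → E5
C6 → G5
C#5 → G#4
A4 → E4
G4 → D4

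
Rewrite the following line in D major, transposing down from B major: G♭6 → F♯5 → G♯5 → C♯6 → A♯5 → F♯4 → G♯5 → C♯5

From B down to D is a major sixth; apply that to each pitch.
Gb6 gives Bbb5
F#5 gives A4
G#5 gives B4
C#6 gives E5
A#5 gives C#5
F#4 gives A3
G#5 gives B4
C#5 gives E4

Bbb5 A4 B4 E5 C#5 A3 B4 E4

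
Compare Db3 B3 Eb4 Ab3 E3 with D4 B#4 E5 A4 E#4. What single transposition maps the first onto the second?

Take the first pair: Db3 → D4. D to D spans 8 letter names, so the interval is some kind of octave.
Db3 to D4 is 13 semitones, which makes it an augmented octave; the second version is higher, so the direction is up.
Checking another pair — E3 → E#4 — gives the same interval.

up an augmented octave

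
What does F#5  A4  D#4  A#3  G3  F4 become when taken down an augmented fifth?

Bb4 Db4 G3 D3 Cb3 Bbb3

F#5 → Bb4
A4 → Db4
D#4 → G3
A#3 → D3
G3 → Cb3
F4 → Bbb3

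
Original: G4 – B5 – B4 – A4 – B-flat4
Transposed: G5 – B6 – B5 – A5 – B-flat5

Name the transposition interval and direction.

up a perfect octave

Take the first pair: G4 → G5. G to G spans 8 letter names, so the interval is some kind of octave.
G4 to G5 is 12 semitones, which makes it a perfect octave; the second version is higher, so the direction is up.
Checking another pair — Bb4 → Bb5 — gives the same interval.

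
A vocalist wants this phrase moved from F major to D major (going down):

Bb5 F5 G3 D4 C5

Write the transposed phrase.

G5 D5 E3 B3 A4

F major to D major down is a minor third, so every note moves down by that interval.
Bb5 to G5
F5 to D5
G3 to E3
D4 to B3
C5 to A4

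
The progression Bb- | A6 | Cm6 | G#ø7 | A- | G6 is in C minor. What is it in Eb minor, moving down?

Db- C6 Ebm6 Bø7 C- Bb6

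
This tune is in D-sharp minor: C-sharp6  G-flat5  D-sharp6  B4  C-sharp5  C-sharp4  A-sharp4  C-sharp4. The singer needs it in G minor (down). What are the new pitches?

From D-sharp down to G is an augmented fifth; apply that to each pitch.
C#6 gives F5
Gb5 gives Cbb5
D#6 gives G5
B4 gives Eb4
C#5 gives F4
C#4 gives F3
A#4 gives D4
C#4 gives F3

F5 Cbb5 G5 Eb4 F4 F3 D4 F3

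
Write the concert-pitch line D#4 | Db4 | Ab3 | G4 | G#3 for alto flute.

G#4 Gb4 Db4 C5 C#4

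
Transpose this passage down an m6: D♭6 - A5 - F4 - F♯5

F5 C#5 A3 A#4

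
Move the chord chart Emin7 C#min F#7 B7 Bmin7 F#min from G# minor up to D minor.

Bbmin7 Gmin C7 F7 Fmin7 Cmin

G# minor up to D minor is a diminished fifth; each chord root moves by that interval while the quality stays the same.
Emin7: root E up a diminished fifth → Bb, giving Bbmin7.
C#min: root C# up a diminished fifth → G, giving Gmin.
F#7: root F# up a diminished fifth → C, giving C7.
B7: root B up a diminished fifth → F, giving F7.
Bmin7: root B up a diminished fifth → F, giving Fmin7.
F#min: root F# up a diminished fifth → C, giving Cmin.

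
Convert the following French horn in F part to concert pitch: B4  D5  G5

The French horn in F sounds a perfect fifth below written, so transpose each written note down a perfect fifth.
B4 → E4
D5 → G4
G5 → C5

E4 G4 C5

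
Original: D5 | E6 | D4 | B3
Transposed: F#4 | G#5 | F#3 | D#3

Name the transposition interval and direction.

down a minor sixth

Take the first pair: D5 → F#4. D to F spans 6 letter names, so the interval is some kind of sixth.
F#4 to D5 is 8 semitones, which makes it a minor sixth; the second version is lower, so the direction is down.
Checking another pair — B3 → D#3 — gives the same interval.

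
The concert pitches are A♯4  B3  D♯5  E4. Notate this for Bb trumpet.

B#4 C#4 E#5 F#4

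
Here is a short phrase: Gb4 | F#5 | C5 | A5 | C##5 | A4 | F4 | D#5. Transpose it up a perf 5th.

Gb4 to Db5
F#5 to C#6
C5 to G5
A5 to E6
C##5 to G##5
A4 to E5
F4 to C5
D#5 to A#5

Db5 C#6 G5 E6 G##5 E5 C5 A#5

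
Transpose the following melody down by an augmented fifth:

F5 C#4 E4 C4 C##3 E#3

Bbb4 F3 Ab3 Fb3 F#2 A2

F5 → Bbb4
C#4 → F3
E4 → Ab3
C4 → Fb3
C##3 → F#2
E#3 → A2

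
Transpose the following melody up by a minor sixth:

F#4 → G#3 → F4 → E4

D5 E4 Db5 C5

F#4 -> D5
G#3 -> E4
F4 -> Db5
E4 -> C5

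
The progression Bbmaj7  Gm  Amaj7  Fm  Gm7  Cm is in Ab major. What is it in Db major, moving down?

Ab major down to Db major is a perfect fifth; each chord root moves by that interval while the quality stays the same.
Bbmaj7: root Bb down a perfect fifth → Eb, giving Ebmaj7.
Gm: root G down a perfect fifth → C, giving Cm.
Amaj7: root A down a perfect fifth → D, giving Dmaj7.
Fm: root F down a perfect fifth → Bb, giving Bbm.
Gm7: root G down a perfect fifth → C, giving Cm7.
Cm: root C down a perfect fifth → F, giving Fm.

Ebmaj7 Cm Dmaj7 Bbm Cm7 Fm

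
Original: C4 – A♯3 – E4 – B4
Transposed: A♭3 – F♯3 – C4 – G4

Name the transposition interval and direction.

down a major third

Take the first pair: C4 → Ab3. C to A spans 3 letter names, so the interval is some kind of third.
Ab3 to C4 is 4 semitones, which makes it a major third; the second version is lower, so the direction is down.
Checking another pair — B4 → G4 — gives the same interval.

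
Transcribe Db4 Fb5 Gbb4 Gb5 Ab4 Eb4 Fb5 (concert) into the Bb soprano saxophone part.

Eb4 Gb5 Abb4 Ab5 Bb4 F4 Gb5

Written C4 sounds as Bb3 on the Bb soprano saxophone, so concert pitches are written a major second up.
Db4 -> Eb4
Fb5 -> Gb5
Gbb4 -> Abb4
Gb5 -> Ab5
Ab4 -> Bb4
Eb4 -> F4
Fb5 -> Gb5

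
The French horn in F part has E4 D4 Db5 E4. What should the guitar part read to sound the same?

A4 G4 Gb5 A4

First find concert pitch: the French horn in F sounds a perfect fifth below written, so E4 D4 Db5 E4 sounds A3 G3 Gb4 A3.
Then write for guitar: it sounds a perfect octave below written, so the part must be a perfect octave above concert.
A3 → A4
G3 → G4
Gb4 → Gb5
A3 → A4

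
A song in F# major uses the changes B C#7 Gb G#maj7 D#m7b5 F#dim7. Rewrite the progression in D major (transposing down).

G A7 Ebb Emaj7 Bm7b5 Ddim7

F# major down to D major is a major third; each chord root moves by that interval while the quality stays the same.
B: root B down a major third → G, giving G.
C#7: root C# down a major third → A, giving A7.
Gb: root Gb down a major third → Ebb, giving Ebb.
G#maj7: root G# down a major third → E, giving Emaj7.
D#m7b5: root D# down a major third → B, giving Bm7b5.
F#dim7: root F# down a major third → D, giving Ddim7.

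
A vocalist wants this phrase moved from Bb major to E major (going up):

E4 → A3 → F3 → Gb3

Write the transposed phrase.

A#4 D#4 B3 C4

From Bb up to E is an augmented fourth; apply that to each pitch.
E4 to A#4
A3 to D#4
F3 to B3
Gb3 to C4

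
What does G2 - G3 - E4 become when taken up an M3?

G2 to B2
G3 to B3
E4 to G#4

B2 B3 G#4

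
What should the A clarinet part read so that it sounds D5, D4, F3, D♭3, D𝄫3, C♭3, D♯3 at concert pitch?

F5 F4 Ab3 Fb3 Fbb3 Ebb3 F#3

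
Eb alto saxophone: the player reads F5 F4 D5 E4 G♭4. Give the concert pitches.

Ab4 Ab3 F4 G3 Bbb3

The Eb alto saxophone sounds a major sixth below written, so transpose each written note down a major sixth.
F5 -> Ab4
F4 -> Ab3
D5 -> F4
E4 -> G3
Gb4 -> Bbb3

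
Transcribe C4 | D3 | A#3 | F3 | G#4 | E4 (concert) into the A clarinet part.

Written C4 sounds as A3 on the A clarinet, so concert pitches are written a minor third up.
C4 → Eb4
D3 → F3
A#3 → C#4
F3 → Ab3
G#4 → B4
E4 → G4

Eb4 F3 C#4 Ab3 B4 G4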